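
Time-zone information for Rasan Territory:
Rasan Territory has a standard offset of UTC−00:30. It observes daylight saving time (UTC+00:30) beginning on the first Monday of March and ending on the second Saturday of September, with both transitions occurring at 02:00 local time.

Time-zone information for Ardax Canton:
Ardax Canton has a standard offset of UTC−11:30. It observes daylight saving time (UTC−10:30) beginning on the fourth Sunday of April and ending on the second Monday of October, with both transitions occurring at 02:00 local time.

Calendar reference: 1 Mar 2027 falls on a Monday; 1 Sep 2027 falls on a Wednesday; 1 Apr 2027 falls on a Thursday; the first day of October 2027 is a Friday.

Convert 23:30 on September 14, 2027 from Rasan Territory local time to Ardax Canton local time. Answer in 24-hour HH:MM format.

1 March 2027 is a Monday, so the first Monday is March 1.
1 September 2027 is a Wednesday, so the first Saturday is September 4 and the second is September 11.
September 14, 2027 is outside the daylight-saving period (1 March – 11 September), so Rasan Territory is on standard time, UTC−00:30.
23:30 Rasan Territory + 0h30m = 00:00 UTC (rolling into the next day, 15 September 2027).
1 April 2027 is a Thursday, so the first Sunday is April 4 and the fourth is April 25.
1 October 2027 is a Friday, so the first Monday is October 4 and the second is October 11.
At the standard offset (UTC−11:30), 00:00 UTC − 11h30m = 12:30 Ardax Canton standard time (rolling into the previous day, 14 September 2027).
The standard-time date in Ardax Canton, September 14, 2027, falls between 25 April and 11 October, so daylight saving is in effect and Ardax Canton is at UTC−10:30.
00:00 UTC − 10h30m = 13:30 Ardax Canton (rolling into the previous day, 14 September 2027).

13:30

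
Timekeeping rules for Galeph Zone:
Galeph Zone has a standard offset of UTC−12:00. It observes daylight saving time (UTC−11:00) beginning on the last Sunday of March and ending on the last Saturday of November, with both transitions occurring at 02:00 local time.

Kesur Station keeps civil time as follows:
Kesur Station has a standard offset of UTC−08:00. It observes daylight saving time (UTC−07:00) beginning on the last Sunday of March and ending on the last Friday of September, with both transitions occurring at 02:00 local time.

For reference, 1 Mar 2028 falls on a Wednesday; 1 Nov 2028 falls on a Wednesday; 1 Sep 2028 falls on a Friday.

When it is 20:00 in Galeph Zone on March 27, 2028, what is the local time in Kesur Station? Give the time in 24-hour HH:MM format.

00:00

1 March 2028 is a Wednesday, so Sundays fall on 5, 12, 19, 26; the last is March 26.
1 November 2028 is a Wednesday, so Saturdays fall on 4, 11, 18, 25; the last is November 25.
March 27, 2028 lies within the daylight-saving period (26 March – 25 November), so Galeph Zone is on daylight time, UTC−11:00.
20:00 Galeph Zone + 11h = 07:00 UTC (rolling into the next day, 28 March 2028).
1 March 2028 is a Wednesday, so Sundays fall on 5, 12, 19, 26; the last is March 26.
1 September 2028 is a Friday, so Fridays fall on 1, 8, 15, 22, 29; the last is September 29.
At the standard offset (UTC−08:00), 07:00 UTC − 8h = 23:00 Kesur Station standard time (rolling into the previous day, 27 March 2028).
Daylight saving runs 26 March – 29 September; the standard-time date in Kesur Station, March 27, 2028, is inside that window, so Kesur Station is at UTC−07:00.
07:00 UTC − 7h = 00:00 Kesur Station.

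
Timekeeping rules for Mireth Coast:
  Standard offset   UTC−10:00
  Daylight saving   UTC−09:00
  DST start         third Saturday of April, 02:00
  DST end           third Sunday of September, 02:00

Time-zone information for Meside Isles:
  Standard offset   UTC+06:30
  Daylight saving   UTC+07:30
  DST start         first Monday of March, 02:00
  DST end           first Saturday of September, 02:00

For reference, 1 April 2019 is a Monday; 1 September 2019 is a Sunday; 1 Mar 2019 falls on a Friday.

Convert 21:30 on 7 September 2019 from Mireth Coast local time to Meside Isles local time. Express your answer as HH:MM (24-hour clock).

1 April 2019 is a Monday, so the first Saturday is April 6 and the third is April 20.
1 September 2019 is a Sunday, so the first Sunday is September 1 and the third is September 15.
7 September 2019 lies within the daylight-saving period (20 April – 15 September), so Mireth Coast is on daylight time, UTC−09:00.
21:30 Mireth Coast + 9h = 06:30 UTC (rolling into the next day, 8 September 2019).
1 March 2019 is a Friday, so the first Monday is March 4.
1 September 2019 is a Sunday, so the first Saturday is September 7.
At the standard offset (UTC+06:30), 06:30 UTC + 6h30m = 13:00 Meside Isles standard time.
Daylight saving runs 4 March – 7 September; the standard-time date in Meside Isles, 8 September 2019, is outside that window, so Meside Isles is on standard time at UTC+06:30.
06:30 UTC + 6h30m = 13:00 Meside Isles.

13:00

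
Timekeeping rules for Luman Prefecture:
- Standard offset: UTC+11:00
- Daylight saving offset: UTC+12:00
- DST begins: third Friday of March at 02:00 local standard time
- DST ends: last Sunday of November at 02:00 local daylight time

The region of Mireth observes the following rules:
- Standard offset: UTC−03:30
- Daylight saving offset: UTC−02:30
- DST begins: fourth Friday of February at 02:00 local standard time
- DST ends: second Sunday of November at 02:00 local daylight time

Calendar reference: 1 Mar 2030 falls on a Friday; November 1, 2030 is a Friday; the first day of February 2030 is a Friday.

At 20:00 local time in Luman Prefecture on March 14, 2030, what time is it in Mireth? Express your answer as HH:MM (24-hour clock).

06:30

1 March 2030 is a Friday, so the first Friday is March 1 and the third is March 15.
1 November 2030 is a Friday, so Sundays fall on 3, 10, 17, 24; the last is November 24.
March 14, 2030 is outside the daylight-saving period (15 March – 24 November), so Luman Prefecture is on standard time, UTC+11:00.
20:00 Luman Prefecture − 11h = 09:00 UTC.
1 February 2030 is a Friday, so the first Friday is February 1 and the fourth is February 22.
1 November 2030 is a Friday, so the first Sunday is November 3 and the second is November 10.
At the standard offset (UTC−03:30), 09:00 UTC − 3h30m = 05:30 Mireth standard time.
The standard-time date in Mireth, March 14, 2030, lies within the daylight-saving period (22 February – 10 November), so Mireth is on daylight time, UTC−02:30.
09:00 UTC − 2h30m = 06:30 Mireth.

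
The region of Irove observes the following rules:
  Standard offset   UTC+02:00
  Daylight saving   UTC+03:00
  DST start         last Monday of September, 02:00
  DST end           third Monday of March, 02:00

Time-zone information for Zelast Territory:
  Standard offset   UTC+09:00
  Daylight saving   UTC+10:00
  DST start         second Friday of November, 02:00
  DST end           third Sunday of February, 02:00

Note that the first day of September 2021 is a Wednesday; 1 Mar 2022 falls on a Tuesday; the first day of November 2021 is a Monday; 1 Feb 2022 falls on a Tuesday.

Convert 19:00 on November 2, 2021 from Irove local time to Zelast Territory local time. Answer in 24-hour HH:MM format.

1 September 2021 is a Wednesday, so Mondays fall on 6, 13, 20, 27; the last is September 27.
1 March 2022 is a Tuesday, so the first Monday is March 7 and the third is March 21.
Daylight saving runs 27 September 2021 – 21 March 2022; November 2, 2021 is inside that window, so Irove is at UTC+03:00.
19:00 Irove − 3h = 16:00 UTC.
1 November 2021 is a Monday, so the first Friday is November 5 and the second is November 12.
1 February 2022 is a Tuesday, so the first Sunday is February 6 and the third is February 20.
At the standard offset (UTC+09:00), 16:00 UTC + 9h = 01:00 Zelast Territory standard time (rolling into the next day, 3 November 2021).
Daylight saving runs 12 November 2021 – 20 February 2022; the standard-time date in Zelast Territory, November 3, 2021, is outside that window, so Zelast Territory is on standard time at UTC+09:00.
16:00 UTC + 9h = 01:00 Zelast Territory (rolling into the next day, 3 November 2021).

01:00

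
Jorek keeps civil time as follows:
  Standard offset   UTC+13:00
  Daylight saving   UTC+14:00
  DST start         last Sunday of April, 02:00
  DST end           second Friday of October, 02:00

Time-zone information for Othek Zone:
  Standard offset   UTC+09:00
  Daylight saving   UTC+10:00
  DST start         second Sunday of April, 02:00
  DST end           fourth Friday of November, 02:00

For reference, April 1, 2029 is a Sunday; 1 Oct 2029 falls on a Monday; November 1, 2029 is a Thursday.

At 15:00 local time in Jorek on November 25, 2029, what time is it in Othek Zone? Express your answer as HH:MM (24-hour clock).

11:00

1 April 2029 is a Sunday, so Sundays fall on 1, 8, 15, 22, 29; the last is April 29.
1 October 2029 is a Monday, so the first Friday is October 5 and the second is October 12.
Daylight saving runs 29 April – 12 October; November 25, 2029 is outside that window, so Jorek is on standard time at UTC+13:00.
15:00 Jorek − 13h = 02:00 UTC.
1 April 2029 is a Sunday, so the first Sunday is April 1 and the second is April 8.
1 November 2029 is a Thursday, so the first Friday is November 2 and the fourth is November 23.
At the standard offset (UTC+09:00), 02:00 UTC + 9h = 11:00 Othek Zone standard time.
The standard-time date in Othek Zone, November 25, 2029, is outside the daylight-saving period (8 April – 23 November), so Othek Zone is on standard time, UTC+09:00.
02:00 UTC + 9h = 11:00 Othek Zone.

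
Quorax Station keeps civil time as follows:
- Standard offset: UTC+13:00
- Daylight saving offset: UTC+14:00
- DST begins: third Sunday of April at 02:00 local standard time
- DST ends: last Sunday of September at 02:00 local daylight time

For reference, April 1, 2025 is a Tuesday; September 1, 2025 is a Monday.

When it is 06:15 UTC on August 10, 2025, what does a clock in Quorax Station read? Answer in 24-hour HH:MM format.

1 April 2025 is a Tuesday, so the first Sunday is April 6 and the third is April 20.
1 September 2025 is a Monday, so Sundays fall on 7, 14, 21, 28; the last is September 28.
At the standard offset (UTC+13:00), 06:15 UTC + 13h = 19:15 Quorax Station standard time.
Daylight saving runs 20 April – 28 September; the standard-time date in Quorax Station, August 10, 2025, is inside that window, so Quorax Station is at UTC+14:00.
06:15 UTC + 14h = 20:15 local.

20:15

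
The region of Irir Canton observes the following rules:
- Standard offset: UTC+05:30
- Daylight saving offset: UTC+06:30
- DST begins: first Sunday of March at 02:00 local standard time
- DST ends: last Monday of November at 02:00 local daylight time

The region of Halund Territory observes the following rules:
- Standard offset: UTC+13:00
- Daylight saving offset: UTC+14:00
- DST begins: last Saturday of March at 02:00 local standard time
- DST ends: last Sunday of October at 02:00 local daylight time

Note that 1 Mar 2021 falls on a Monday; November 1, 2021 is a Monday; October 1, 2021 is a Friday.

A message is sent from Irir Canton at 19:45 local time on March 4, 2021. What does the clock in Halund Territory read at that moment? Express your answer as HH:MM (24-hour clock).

03:15

1 March 2021 is a Monday, so the first Sunday is March 7.
1 November 2021 is a Monday, so Mondays fall on 1, 8, 15, 22, 29; the last is November 29.
March 4, 2021 is outside the daylight-saving period (7 March – 29 November), so Irir Canton is on standard time, UTC+05:30.
19:45 Irir Canton − 5h30m = 14:15 UTC.
1 March 2021 is a Monday, so Saturdays fall on 6, 13, 20, 27; the last is March 27.
1 October 2021 is a Friday, so Sundays fall on 3, 10, 17, 24, 31; the last is October 31.
At the standard offset (UTC+13:00), 14:15 UTC + 13h = 03:15 Halund Territory standard time (rolling into the next day, 5 March 2021).
The standard-time date in Halund Territory, March 5, 2021, does not fall between 27 March and 31 October, so daylight saving is not in effect and Halund Territory is at UTC+13:00.
14:15 UTC + 13h = 03:15 Halund Territory (rolling into the next day, 5 March 2021).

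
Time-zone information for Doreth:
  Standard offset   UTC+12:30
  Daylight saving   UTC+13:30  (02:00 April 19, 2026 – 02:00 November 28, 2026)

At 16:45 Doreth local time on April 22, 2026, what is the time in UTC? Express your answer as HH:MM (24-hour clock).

April 22, 2026 falls between 19 April and 28 November, so daylight saving is in effect and Doreth is at UTC+13:30.
16:45 local − 13h30m = 03:15 UTC.

03:15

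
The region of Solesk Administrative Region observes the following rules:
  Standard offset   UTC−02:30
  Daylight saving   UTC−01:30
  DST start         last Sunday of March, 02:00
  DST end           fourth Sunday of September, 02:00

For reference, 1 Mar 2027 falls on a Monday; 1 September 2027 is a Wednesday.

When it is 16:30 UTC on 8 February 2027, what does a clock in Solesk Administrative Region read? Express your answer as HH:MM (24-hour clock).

1 March 2027 is a Monday, so Sundays fall on 7, 14, 21, 28; the last is March 28.
1 September 2027 is a Wednesday, so the first Sunday is September 5 and the fourth is September 26.
At the standard offset (UTC−02:30), 16:30 UTC − 2h30m = 14:00 Solesk Administrative Region standard time.
The standard-time date in Solesk Administrative Region, 8 February 2027, is outside the daylight-saving period (28 March – 26 September), so Solesk Administrative Region is on standard time, UTC−02:30.
16:30 UTC − 2h30m = 14:00 local.

14:00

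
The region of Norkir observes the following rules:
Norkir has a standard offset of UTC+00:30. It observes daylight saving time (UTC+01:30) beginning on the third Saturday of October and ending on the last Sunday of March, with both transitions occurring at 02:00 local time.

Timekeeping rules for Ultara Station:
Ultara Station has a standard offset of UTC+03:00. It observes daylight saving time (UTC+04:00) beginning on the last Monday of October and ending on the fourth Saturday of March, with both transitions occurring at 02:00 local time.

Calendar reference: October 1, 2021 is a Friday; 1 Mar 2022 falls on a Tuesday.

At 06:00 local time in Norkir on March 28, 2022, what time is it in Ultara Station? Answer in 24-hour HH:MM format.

08:30

1 October 2021 is a Friday, so the first Saturday is October 2 and the third is October 16.
1 March 2022 is a Tuesday, so Sundays fall on 6, 13, 20, 27; the last is March 27.
March 28, 2022 does not fall between 16 October 2021 and 27 March 2022, so daylight saving is not in effect and Norkir is at UTC+00:30.
06:00 Norkir − 0h30m = 05:30 UTC.
1 October 2021 is a Friday, so Mondays fall on 4, 11, 18, 25; the last is October 25.
1 March 2022 is a Tuesday, so the first Saturday is March 5 and the fourth is March 26.
At the standard offset (UTC+03:00), 05:30 UTC + 3h = 08:30 Ultara Station standard time.
The standard-time date in Ultara Station, March 28, 2022, does not fall between 25 October 2021 and 26 March 2022, so daylight saving is not in effect and Ultara Station is at UTC+03:00.
05:30 UTC + 3h = 08:30 Ultara Station.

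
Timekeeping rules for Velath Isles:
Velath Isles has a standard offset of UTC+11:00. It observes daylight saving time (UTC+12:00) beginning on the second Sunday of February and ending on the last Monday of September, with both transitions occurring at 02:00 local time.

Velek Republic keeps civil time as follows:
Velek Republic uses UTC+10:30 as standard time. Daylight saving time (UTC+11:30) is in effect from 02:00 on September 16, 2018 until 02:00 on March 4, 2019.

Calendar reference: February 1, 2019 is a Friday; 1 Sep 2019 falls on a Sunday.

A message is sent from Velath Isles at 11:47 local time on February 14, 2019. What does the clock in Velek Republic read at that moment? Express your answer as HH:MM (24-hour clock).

1 February 2019 is a Friday, so the first Sunday is February 3 and the second is February 10.
1 September 2019 is a Sunday, so Mondays fall on 2, 9, 16, 23, 30; the last is September 30.
February 14, 2019 lies within the daylight-saving period (10 February – 30 September), so Velath Isles is on daylight time, UTC+12:00.
11:47 Velath Isles − 12h = 23:47 UTC (rolling into the previous day, 13 February 2019).
At the standard offset (UTC+10:30), 23:47 UTC + 10h30m = 10:17 Velek Republic standard time (rolling into the next day, 14 February 2019).
The standard-time date in Velek Republic, February 14, 2019, lies within the daylight-saving period (16 September 2018 – 4 March 2019), so Velek Republic is on daylight time, UTC+11:30.
23:47 UTC + 11h30m = 11:17 Velek Republic (rolling into the next day, 14 February 2019).

11:17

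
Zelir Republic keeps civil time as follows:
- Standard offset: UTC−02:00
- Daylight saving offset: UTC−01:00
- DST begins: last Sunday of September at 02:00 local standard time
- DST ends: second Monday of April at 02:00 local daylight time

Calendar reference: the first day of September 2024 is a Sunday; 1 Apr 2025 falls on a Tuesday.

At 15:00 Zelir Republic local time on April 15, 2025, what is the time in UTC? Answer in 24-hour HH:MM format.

1 September 2024 is a Sunday, so Sundays fall on 1, 8, 15, 22, 29; the last is September 29.
1 April 2025 is a Tuesday, so the first Monday is April 7 and the second is April 14.
April 15, 2025 does not fall between 29 September 2024 and 14 April 2025, so daylight saving is not in effect and Zelir Republic is at UTC−02:00.
15:00 local + 2h = 17:00 UTC.

17:00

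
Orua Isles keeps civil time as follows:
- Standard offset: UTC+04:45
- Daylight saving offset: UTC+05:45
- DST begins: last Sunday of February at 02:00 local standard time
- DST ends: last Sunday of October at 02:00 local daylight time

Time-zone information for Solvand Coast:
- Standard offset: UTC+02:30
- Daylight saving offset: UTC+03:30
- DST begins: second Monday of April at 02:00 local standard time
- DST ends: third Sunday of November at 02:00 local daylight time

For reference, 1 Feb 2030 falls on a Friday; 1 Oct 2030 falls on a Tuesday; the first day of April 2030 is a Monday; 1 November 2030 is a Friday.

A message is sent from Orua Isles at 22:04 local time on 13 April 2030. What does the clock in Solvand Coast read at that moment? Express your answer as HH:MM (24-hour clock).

19:49

1 February 2030 is a Friday, so Sundays fall on 3, 10, 17, 24; the last is February 24.
1 October 2030 is a Tuesday, so Sundays fall on 6, 13, 20, 27; the last is October 27.
13 April 2030 lies within the daylight-saving period (24 February – 27 October), so Orua Isles is on daylight time, UTC+05:45.
22:04 Orua Isles − 5h45m = 16:19 UTC.
1 April 2030 is a Monday, so the first Monday is April 1 and the second is April 8.
1 November 2030 is a Friday, so the first Sunday is November 3 and the third is November 17.
At the standard offset (UTC+02:30), 16:19 UTC + 2h30m = 18:49 Solvand Coast standard time.
The standard-time date in Solvand Coast, 13 April 2030, lies within the daylight-saving period (8 April – 17 November), so Solvand Coast is on daylight time, UTC+03:30.
16:19 UTC + 3h30m = 19:49 Solvand Coast.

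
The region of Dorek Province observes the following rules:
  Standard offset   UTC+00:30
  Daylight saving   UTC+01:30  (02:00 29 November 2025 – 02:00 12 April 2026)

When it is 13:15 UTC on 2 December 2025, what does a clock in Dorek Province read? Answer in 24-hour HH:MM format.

14:45

At the standard offset (UTC+00:30), 13:15 UTC + 0h30m = 13:45 Dorek Province standard time.
Daylight saving runs 29 November 2025 – 12 April 2026; the standard-time date in Dorek Province, 2 December 2025, is inside that window, so Dorek Province is at UTC+01:30.
13:15 UTC + 1h30m = 14:45 local.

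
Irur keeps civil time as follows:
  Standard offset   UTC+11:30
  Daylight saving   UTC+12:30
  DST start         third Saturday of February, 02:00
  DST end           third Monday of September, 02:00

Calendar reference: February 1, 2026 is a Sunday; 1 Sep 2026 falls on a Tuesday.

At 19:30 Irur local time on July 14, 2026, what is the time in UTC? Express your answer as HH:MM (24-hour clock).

07:00

1 February 2026 is a Sunday, so the first Saturday is February 7 and the third is February 21.
1 September 2026 is a Tuesday, so the first Monday is September 7 and the third is September 21.
July 14, 2026 lies within the daylight-saving period (21 February – 21 September), so Irur is on daylight time, UTC+12:30.
19:30 local − 12h30m = 07:00 UTC.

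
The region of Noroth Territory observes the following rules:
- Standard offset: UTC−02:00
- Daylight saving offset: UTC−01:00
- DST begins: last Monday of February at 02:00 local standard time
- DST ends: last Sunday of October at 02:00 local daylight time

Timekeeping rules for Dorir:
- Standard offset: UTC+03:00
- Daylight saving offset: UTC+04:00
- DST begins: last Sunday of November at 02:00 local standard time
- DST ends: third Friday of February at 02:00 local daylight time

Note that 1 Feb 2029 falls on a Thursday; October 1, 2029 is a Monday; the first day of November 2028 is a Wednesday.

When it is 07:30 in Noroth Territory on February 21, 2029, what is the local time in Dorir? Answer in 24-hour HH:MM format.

1 February 2029 is a Thursday, so Mondays fall on 5, 12, 19, 26; the last is February 26.
1 October 2029 is a Monday, so Sundays fall on 7, 14, 21, 28; the last is October 28.
Daylight saving runs 26 February – 28 October; February 21, 2029 is outside that window, so Noroth Territory is on standard time at UTC−02:00.
07:30 Noroth Territory + 2h = 09:30 UTC.
1 November 2028 is a Wednesday, so Sundays fall on 5, 12, 19, 26; the last is November 26.
1 February 2029 is a Thursday, so the first Friday is February 2 and the third is February 16.
At the standard offset (UTC+03:00), 09:30 UTC + 3h = 12:30 Dorir standard time.
The standard-time date in Dorir, February 21, 2029, does not fall between 26 November 2028 and 16 February 2029, so daylight saving is not in effect and Dorir is at UTC+03:00.
09:30 UTC + 3h = 12:30 Dorir.

12:30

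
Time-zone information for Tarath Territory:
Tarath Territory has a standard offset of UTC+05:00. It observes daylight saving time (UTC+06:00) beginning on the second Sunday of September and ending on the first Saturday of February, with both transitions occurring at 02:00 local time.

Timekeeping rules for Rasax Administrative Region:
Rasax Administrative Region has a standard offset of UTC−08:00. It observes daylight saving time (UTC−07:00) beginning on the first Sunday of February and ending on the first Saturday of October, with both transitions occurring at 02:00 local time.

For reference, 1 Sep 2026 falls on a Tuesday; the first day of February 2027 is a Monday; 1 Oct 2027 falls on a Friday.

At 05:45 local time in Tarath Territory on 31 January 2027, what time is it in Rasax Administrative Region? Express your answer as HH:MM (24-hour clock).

15:45

1 September 2026 is a Tuesday, so the first Sunday is September 6 and the second is September 13.
1 February 2027 is a Monday, so the first Saturday is February 6.
31 January 2027 lies within the daylight-saving period (13 September 2026 – 6 February 2027), so Tarath Territory is on daylight time, UTC+06:00.
05:45 Tarath Territory − 6h = 23:45 UTC (rolling into the previous day, 30 January 2027).
1 February 2027 is a Monday, so the first Sunday is February 7.
1 October 2027 is a Friday, so the first Saturday is October 2.
At the standard offset (UTC−08:00), 23:45 UTC − 8h = 15:45 Rasax Administrative Region standard time.
Daylight saving runs 7 February – 2 October; the standard-time date in Rasax Administrative Region, 30 January 2027, is outside that window, so Rasax Administrative Region is on standard time at UTC−08:00.
23:45 UTC − 8h = 15:45 Rasax Administrative Region.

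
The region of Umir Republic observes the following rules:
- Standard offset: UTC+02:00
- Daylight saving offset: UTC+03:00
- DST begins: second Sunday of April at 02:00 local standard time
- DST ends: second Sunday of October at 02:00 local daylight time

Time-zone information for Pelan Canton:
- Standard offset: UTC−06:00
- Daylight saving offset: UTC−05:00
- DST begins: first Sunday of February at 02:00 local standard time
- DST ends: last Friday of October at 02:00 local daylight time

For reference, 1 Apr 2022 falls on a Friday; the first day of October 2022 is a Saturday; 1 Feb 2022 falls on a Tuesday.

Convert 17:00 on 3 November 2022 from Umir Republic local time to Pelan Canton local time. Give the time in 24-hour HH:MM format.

09:00

1 April 2022 is a Friday, so the first Sunday is April 3 and the second is April 10.
1 October 2022 is a Saturday, so the first Sunday is October 2 and the second is October 9.
3 November 2022 is outside the daylight-saving period (10 April – 9 October), so Umir Republic is on standard time, UTC+02:00.
17:00 Umir Republic − 2h = 15:00 UTC.
1 February 2022 is a Tuesday, so the first Sunday is February 6.
1 October 2022 is a Saturday, so Fridays fall on 7, 14, 21, 28; the last is October 28.
At the standard offset (UTC−06:00), 15:00 UTC − 6h = 09:00 Pelan Canton standard time.
The standard-time date in Pelan Canton, 3 November 2022, does not fall between 6 February and 28 October, so daylight saving is not in effect and Pelan Canton is at UTC−06:00.
15:00 UTC − 6h = 09:00 Pelan Canton.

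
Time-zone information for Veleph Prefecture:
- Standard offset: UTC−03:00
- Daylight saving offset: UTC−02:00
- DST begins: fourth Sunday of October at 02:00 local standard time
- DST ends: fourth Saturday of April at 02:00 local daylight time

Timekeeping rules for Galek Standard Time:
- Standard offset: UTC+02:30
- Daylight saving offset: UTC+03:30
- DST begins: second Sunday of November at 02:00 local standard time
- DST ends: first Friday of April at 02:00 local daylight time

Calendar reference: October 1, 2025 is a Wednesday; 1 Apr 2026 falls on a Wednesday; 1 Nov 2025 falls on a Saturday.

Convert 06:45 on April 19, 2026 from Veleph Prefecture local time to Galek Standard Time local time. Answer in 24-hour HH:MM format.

11:15

1 October 2025 is a Wednesday, so the first Sunday is October 5 and the fourth is October 26.
1 April 2026 is a Wednesday, so the first Saturday is April 4 and the fourth is April 25.
April 19, 2026 falls between 26 October 2025 and 25 April 2026, so daylight saving is in effect and Veleph Prefecture is at UTC−02:00.
06:45 Veleph Prefecture + 2h = 08:45 UTC.
1 November 2025 is a Saturday, so the first Sunday is November 2 and the second is November 9.
1 April 2026 is a Wednesday, so the first Friday is April 3.
At the standard offset (UTC+02:30), 08:45 UTC + 2h30m = 11:15 Galek Standard Time standard time.
Daylight saving runs 9 November 2025 – 3 April 2026; the standard-time date in Galek Standard Time, April 19, 2026, is outside that window, so Galek Standard Time is on standard time at UTC+02:30.
08:45 UTC + 2h30m = 11:15 Galek Standard Time.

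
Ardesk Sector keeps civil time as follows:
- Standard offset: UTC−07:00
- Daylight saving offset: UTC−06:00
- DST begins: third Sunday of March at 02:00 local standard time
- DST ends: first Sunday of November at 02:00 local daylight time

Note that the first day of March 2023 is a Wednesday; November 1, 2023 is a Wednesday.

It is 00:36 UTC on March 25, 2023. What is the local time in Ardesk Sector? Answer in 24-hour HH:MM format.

1 March 2023 is a Wednesday, so the first Sunday is March 5 and the third is March 19.
1 November 2023 is a Wednesday, so the first Sunday is November 5.
At the standard offset (UTC−07:00), 00:36 UTC − 7h = 17:36 Ardesk Sector standard time (rolling into the previous day, 24 March 2023).
The standard-time date in Ardesk Sector, March 24, 2023, falls between 19 March and 5 November, so daylight saving is in effect and Ardesk Sector is at UTC−06:00.
00:36 UTC − 6h = 18:36 local (rolling into the previous day, 24 March 2023).

18:36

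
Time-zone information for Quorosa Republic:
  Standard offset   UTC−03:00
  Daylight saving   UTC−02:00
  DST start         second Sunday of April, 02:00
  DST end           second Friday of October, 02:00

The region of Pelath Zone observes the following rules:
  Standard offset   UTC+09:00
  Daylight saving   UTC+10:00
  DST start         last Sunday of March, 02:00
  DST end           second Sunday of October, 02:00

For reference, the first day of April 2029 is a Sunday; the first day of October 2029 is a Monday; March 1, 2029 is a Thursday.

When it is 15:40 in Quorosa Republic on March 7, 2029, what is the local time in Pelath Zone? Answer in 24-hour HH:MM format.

1 April 2029 is a Sunday, so the first Sunday is April 1 and the second is April 8.
1 October 2029 is a Monday, so the first Friday is October 5 and the second is October 12.
March 7, 2029 does not fall between 8 April and 12 October, so daylight saving is not in effect and Quorosa Republic is at UTC−03:00.
15:40 Quorosa Republic + 3h = 18:40 UTC.
1 March 2029 is a Thursday, so Sundays fall on 4, 11, 18, 25; the last is March 25.
1 October 2029 is a Monday, so the first Sunday is October 7 and the second is October 14.
At the standard offset (UTC+09:00), 18:40 UTC + 9h = 03:40 Pelath Zone standard time (rolling into the next day, 8 March 2029).
The standard-time date in Pelath Zone, March 8, 2029, is outside the daylight-saving period (25 March – 14 October), so Pelath Zone is on standard time, UTC+09:00.
18:40 UTC + 9h = 03:40 Pelath Zone (rolling into the next day, 8 March 2029).

03:40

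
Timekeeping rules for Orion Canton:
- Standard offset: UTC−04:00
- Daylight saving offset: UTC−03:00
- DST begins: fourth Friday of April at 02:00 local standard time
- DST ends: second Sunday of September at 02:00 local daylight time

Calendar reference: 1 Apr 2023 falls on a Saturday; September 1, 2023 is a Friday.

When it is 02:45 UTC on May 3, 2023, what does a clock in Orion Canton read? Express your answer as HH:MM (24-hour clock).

1 April 2023 is a Saturday, so the first Friday is April 7 and the fourth is April 28.
1 September 2023 is a Friday, so the first Sunday is September 3 and the second is September 10.
At the standard offset (UTC−04:00), 02:45 UTC − 4h = 22:45 Orion Canton standard time (rolling into the previous day, 2 May 2023).
Daylight saving runs 28 April – 10 September; the standard-time date in Orion Canton, May 2, 2023, is inside that window, so Orion Canton is at UTC−03:00.
02:45 UTC − 3h = 23:45 local (rolling into the previous day, 2 May 2023).

23:45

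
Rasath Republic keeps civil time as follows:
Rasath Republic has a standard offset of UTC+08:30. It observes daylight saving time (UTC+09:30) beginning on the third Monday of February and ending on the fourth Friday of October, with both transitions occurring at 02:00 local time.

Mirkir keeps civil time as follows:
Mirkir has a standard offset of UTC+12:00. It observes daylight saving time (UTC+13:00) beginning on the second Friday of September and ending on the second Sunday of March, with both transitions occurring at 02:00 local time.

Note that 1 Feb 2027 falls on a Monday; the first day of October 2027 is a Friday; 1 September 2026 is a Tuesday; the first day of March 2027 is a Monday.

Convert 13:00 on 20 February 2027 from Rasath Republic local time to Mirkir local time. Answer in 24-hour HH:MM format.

1 February 2027 is a Monday, so the first Monday is February 1 and the third is February 15.
1 October 2027 is a Friday, so the first Friday is October 1 and the fourth is October 22.
Daylight saving runs 15 February – 22 October; 20 February 2027 is inside that window, so Rasath Republic is at UTC+09:30.
13:00 Rasath Republic − 9h30m = 03:30 UTC.
1 September 2026 is a Tuesday, so the first Friday is September 4 and the second is September 11.
1 March 2027 is a Monday, so the first Sunday is March 7 and the second is March 14.
At the standard offset (UTC+12:00), 03:30 UTC + 12h = 15:30 Mirkir standard time.
The standard-time date in Mirkir, 20 February 2027, falls between 11 September 2026 and 14 March 2027, so daylight saving is in effect and Mirkir is at UTC+13:00.
03:30 UTC + 13h = 16:30 Mirkir.

16:30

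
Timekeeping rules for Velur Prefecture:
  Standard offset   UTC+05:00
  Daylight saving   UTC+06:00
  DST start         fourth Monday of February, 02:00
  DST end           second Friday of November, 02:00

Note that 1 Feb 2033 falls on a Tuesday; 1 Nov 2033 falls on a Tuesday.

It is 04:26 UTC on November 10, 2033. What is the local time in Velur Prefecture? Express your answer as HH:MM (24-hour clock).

10:26

1 February 2033 is a Tuesday, so the first Monday is February 7 and the fourth is February 28.
1 November 2033 is a Tuesday, so the first Friday is November 4 and the second is November 11.
At the standard offset (UTC+05:00), 04:26 UTC + 5h = 09:26 Velur Prefecture standard time.
The standard-time date in Velur Prefecture, November 10, 2033, falls between 28 February and 11 November, so daylight saving is in effect and Velur Prefecture is at UTC+06:00.
04:26 UTC + 6h = 10:26 local.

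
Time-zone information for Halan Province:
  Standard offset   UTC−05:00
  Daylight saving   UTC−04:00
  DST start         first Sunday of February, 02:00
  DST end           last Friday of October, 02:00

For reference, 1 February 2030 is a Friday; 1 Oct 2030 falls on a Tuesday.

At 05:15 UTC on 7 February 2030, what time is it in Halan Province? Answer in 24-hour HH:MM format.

01:15

1 February 2030 is a Friday, so the first Sunday is February 3.
1 October 2030 is a Tuesday, so Fridays fall on 4, 11, 18, 25; the last is October 25.
At the standard offset (UTC−05:00), 05:15 UTC − 5h = 00:15 Halan Province standard time.
The standard-time date in Halan Province, 7 February 2030, falls between 3 February and 25 October, so daylight saving is in effect and Halan Province is at UTC−04:00.
05:15 UTC − 4h = 01:15 local.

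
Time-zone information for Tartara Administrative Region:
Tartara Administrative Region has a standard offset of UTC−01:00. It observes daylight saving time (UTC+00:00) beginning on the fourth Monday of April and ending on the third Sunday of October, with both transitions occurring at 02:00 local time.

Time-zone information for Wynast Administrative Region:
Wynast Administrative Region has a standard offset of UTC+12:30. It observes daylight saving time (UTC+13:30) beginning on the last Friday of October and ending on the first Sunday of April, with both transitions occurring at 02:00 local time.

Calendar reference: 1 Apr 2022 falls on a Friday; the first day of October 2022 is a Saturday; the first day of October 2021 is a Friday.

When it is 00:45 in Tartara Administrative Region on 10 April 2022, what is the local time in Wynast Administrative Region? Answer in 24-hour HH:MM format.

1 April 2022 is a Friday, so the first Monday is April 4 and the fourth is April 25.
1 October 2022 is a Saturday, so the first Sunday is October 2 and the third is October 16.
Daylight saving runs 25 April – 16 October; 10 April 2022 is outside that window, so Tartara Administrative Region is on standard time at UTC−01:00.
00:45 Tartara Administrative Region + 1h = 01:45 UTC.
1 October 2021 is a Friday, so Fridays fall on 1, 8, 15, 22, 29; the last is October 29.
1 April 2022 is a Friday, so the first Sunday is April 3.
At the standard offset (UTC+12:30), 01:45 UTC + 12h30m = 14:15 Wynast Administrative Region standard time.
The standard-time date in Wynast Administrative Region, 10 April 2022, is outside the daylight-saving period (29 October 2021 – 3 April 2022), so Wynast Administrative Region is on standard time, UTC+12:30.
01:45 UTC + 12h30m = 14:15 Wynast Administrative Region.

14:15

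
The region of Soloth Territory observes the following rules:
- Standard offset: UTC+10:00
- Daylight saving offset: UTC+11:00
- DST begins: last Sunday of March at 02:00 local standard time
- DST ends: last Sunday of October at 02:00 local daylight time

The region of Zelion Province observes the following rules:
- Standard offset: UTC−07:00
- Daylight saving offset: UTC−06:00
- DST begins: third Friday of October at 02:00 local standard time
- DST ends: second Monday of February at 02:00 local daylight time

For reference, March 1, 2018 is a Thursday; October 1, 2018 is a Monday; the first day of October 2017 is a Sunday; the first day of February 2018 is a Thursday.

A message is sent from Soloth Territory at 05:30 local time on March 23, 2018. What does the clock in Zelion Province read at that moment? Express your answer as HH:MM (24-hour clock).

12:30

1 March 2018 is a Thursday, so Sundays fall on 4, 11, 18, 25; the last is March 25.
1 October 2018 is a Monday, so Sundays fall on 7, 14, 21, 28; the last is October 28.
March 23, 2018 does not fall between 25 March and 28 October, so daylight saving is not in effect and Soloth Territory is at UTC+10:00.
05:30 Soloth Territory − 10h = 19:30 UTC (rolling into the previous day, 22 March 2018).
1 October 2017 is a Sunday, so the first Friday is October 6 and the third is October 20.
1 February 2018 is a Thursday, so the first Monday is February 5 and the second is February 12.
At the standard offset (UTC−07:00), 19:30 UTC − 7h = 12:30 Zelion Province standard time.
Daylight saving runs 20 October 2017 – 12 February 2018; the standard-time date in Zelion Province, March 22, 2018, is outside that window, so Zelion Province is on standard time at UTC−07:00.
19:30 UTC − 7h = 12:30 Zelion Province.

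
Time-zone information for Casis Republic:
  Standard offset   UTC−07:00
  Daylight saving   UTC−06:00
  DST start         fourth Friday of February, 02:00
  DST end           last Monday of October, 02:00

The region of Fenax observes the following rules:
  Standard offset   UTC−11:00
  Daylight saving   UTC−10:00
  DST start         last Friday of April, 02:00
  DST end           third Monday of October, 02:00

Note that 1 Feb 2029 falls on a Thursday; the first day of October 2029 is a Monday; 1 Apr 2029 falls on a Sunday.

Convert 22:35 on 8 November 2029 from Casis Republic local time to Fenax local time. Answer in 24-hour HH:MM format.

1 February 2029 is a Thursday, so the first Friday is February 2 and the fourth is February 23.
1 October 2029 is a Monday, so Mondays fall on 1, 8, 15, 22, 29; the last is October 29.
8 November 2029 does not fall between 23 February and 29 October, so daylight saving is not in effect and Casis Republic is at UTC−07:00.
22:35 Casis Republic + 7h = 05:35 UTC (rolling into the next day, 9 November 2029).
1 April 2029 is a Sunday, so Fridays fall on 6, 13, 20, 27; the last is April 27.
1 October 2029 is a Monday, so the first Monday is October 1 and the third is October 15.
At the standard offset (UTC−11:00), 05:35 UTC − 11h = 18:35 Fenax standard time (rolling into the previous day, 8 November 2029).
The standard-time date in Fenax, 8 November 2029, does not fall between 27 April and 15 October, so daylight saving is not in effect and Fenax is at UTC−11:00.
05:35 UTC − 11h = 18:35 Fenax (rolling into the previous day, 8 November 2029).

18:35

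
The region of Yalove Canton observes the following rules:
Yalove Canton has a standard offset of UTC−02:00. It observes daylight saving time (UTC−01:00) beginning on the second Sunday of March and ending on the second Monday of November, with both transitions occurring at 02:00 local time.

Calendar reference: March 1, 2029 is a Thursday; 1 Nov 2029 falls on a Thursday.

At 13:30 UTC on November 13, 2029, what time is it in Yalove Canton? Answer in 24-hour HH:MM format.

11:30

1 March 2029 is a Thursday, so the first Sunday is March 4 and the second is March 11.
1 November 2029 is a Thursday, so the first Monday is November 5 and the second is November 12.
At the standard offset (UTC−02:00), 13:30 UTC − 2h = 11:30 Yalove Canton standard time.
Daylight saving runs 11 March – 12 November; the standard-time date in Yalove Canton, November 13, 2029, is outside that window, so Yalove Canton is on standard time at UTC−02:00.
13:30 UTC − 2h = 11:30 local.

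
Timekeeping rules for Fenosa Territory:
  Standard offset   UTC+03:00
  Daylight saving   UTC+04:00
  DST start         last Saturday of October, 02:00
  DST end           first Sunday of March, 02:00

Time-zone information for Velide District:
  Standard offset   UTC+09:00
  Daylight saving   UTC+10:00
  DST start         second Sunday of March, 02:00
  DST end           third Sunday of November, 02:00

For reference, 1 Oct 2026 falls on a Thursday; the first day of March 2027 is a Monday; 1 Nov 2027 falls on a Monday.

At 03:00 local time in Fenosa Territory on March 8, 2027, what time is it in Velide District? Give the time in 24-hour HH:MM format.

1 October 2026 is a Thursday, so Saturdays fall on 3, 10, 17, 24, 31; the last is October 31.
1 March 2027 is a Monday, so the first Sunday is March 7.
March 8, 2027 does not fall between 31 October 2026 and 7 March 2027, so daylight saving is not in effect and Fenosa Territory is at UTC+03:00.
03:00 Fenosa Territory − 3h = 00:00 UTC.
1 March 2027 is a Monday, so the first Sunday is March 7 and the second is March 14.
1 November 2027 is a Monday, so the first Sunday is November 7 and the third is November 21.
At the standard offset (UTC+09:00), 00:00 UTC + 9h = 09:00 Velide District standard time.
Daylight saving runs 14 March – 21 November; the standard-time date in Velide District, March 8, 2027, is outside that window, so Velide District is on standard time at UTC+09:00.
00:00 UTC + 9h = 09:00 Velide District.

09:00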